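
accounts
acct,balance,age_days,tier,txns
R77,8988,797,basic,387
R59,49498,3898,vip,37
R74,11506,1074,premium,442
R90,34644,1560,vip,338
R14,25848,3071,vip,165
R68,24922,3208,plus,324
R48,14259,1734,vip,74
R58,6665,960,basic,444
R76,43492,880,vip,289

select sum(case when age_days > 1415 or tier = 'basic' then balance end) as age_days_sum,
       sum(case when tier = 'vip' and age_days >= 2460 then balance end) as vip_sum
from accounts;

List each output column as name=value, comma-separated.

age_days_sum=164824, vip_sum=75346

[age_days_sum: age_days > 1415 or tier = 'basic']
acct=R77: ✓ → 8988
acct=R59: ✓ → 49498
acct=R74: ✗
acct=R90: ✓ → 34644
acct=R14: ✓ → 25848
acct=R68: ✓ → 24922
acct=R48: ✓ → 14259
acct=R58: ✓ → 6665
acct=R76: ✗
age_days_sum = 8988 + 49498 + 34644 + 25848 + 24922 + 14259 + 6665 = 164824
—
[vip_sum: tier = 'vip' and age_days >= 2460]
acct=R77: ✗
acct=R59: ✓ → 49498
acct=R74: ✗
acct=R90: ✗
acct=R14: ✓ → 25848
acct=R68: ✗
acct=R48: ✗
acct=R58: ✗
acct=R76: ✗
vip_sum = 49498 + 25848 = 75346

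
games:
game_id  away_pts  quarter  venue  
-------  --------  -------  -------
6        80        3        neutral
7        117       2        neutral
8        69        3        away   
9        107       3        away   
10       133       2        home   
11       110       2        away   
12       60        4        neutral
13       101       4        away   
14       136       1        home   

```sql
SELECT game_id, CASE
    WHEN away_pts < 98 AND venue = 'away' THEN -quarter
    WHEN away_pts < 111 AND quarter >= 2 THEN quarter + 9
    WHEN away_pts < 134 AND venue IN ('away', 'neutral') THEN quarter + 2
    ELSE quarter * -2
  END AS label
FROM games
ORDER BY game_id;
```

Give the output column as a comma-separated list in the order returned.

12, 4, -3, 12, -4, 11, 13, 13, -2

game_id=6: away_pts < 111 AND quarter >= 2 → 12
game_id=7: away_pts < 134 AND venue IN ('away', 'neutral') → 4
game_id=8: away_pts < 98 AND venue = 'away' → -3
game_id=9: away_pts < 111 AND quarter >= 2 → 12
game_id=10: ELSE → -4
game_id=11: away_pts < 111 AND quarter >= 2 → 11
game_id=12: away_pts < 111 AND quarter >= 2 → 13
game_id=13: away_pts < 111 AND quarter >= 2 → 13
game_id=14: ELSE → -2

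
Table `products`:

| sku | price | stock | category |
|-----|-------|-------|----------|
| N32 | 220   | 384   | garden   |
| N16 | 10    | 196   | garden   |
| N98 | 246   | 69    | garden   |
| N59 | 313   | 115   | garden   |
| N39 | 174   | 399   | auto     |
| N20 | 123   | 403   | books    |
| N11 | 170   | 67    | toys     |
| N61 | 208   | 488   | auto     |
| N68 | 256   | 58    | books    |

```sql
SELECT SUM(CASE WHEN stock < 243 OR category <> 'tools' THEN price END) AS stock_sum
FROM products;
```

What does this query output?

1720

sku=N32: ✓ → 220
sku=N16: ✓ → 10
sku=N98: ✓ → 246
sku=N59: ✓ → 313
sku=N39: ✓ → 174
sku=N20: ✓ → 123
sku=N11: ✓ → 170
sku=N61: ✓ → 208
sku=N68: ✓ → 256
stock_sum = 220 + 10 + 246 + 313 + 174 + 123 + 170 + 208 + 256 = 1720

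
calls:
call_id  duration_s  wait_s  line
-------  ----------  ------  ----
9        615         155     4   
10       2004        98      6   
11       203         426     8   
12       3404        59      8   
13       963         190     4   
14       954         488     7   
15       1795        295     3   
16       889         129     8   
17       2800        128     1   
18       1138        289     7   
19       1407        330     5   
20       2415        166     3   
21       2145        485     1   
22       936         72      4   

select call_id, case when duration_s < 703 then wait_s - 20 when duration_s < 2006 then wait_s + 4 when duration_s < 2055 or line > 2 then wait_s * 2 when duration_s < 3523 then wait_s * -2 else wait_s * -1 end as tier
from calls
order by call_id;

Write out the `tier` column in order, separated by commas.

135, 102, 406, 118, 194, 492, 299, 133, -256, 293, 334, 332, -970, 76

call_id=9: duration_s < 703 → 135
call_id=10: duration_s < 2006 → 102
call_id=11: duration_s < 703 → 406
call_id=12: duration_s < 2055 or line > 2 → 118
call_id=13: duration_s < 2006 → 194
call_id=14: duration_s < 2006 → 492
call_id=15: duration_s < 2006 → 299
call_id=16: duration_s < 2006 → 133
call_id=17: duration_s < 3523 → -256
call_id=18: duration_s < 2006 → 293
call_id=19: duration_s < 2006 → 334
call_id=20: duration_s < 2055 or line > 2 → 332
call_id=21: duration_s < 3523 → -970
call_id=22: duration_s < 2006 → 76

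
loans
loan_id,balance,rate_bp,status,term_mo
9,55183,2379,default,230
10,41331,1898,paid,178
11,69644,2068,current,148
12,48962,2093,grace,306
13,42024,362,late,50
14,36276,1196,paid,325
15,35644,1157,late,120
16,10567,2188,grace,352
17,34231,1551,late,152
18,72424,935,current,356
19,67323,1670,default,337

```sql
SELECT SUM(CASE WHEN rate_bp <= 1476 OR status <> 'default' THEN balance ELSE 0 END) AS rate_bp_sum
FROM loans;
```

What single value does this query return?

391103

loan_id=9: ✗
loan_id=10: ✓ → 41331
loan_id=11: ✓ → 69644
loan_id=12: ✓ → 48962
loan_id=13: ✓ → 42024
loan_id=14: ✓ → 36276
loan_id=15: ✓ → 35644
loan_id=16: ✓ → 10567
loan_id=17: ✓ → 34231
loan_id=18: ✓ → 72424
loan_id=19: ✗
rate_bp_sum = 41331 + 69644 + 48962 + 42024 + 36276 + 35644 + 10567 + 34231 + 72424 = 391103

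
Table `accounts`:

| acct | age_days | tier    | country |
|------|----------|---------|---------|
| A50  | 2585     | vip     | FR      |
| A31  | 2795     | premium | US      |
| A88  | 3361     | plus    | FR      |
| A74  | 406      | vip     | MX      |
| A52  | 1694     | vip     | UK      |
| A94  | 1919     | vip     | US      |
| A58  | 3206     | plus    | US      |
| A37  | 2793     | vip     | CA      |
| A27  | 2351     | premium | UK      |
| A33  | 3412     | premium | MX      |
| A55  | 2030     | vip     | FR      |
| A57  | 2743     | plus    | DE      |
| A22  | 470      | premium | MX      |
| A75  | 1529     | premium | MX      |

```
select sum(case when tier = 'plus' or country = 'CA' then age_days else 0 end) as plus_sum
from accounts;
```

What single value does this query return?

acct=A50: ✗
acct=A31: ✗
acct=A88: ✓ → 3361
acct=A74: ✗
acct=A52: ✗
acct=A94: ✗
acct=A58: ✓ → 3206
acct=A37: ✓ → 2793
acct=A27: ✗
acct=A33: ✗
acct=A55: ✗
acct=A57: ✓ → 2743
acct=A22: ✗
acct=A75: ✗
plus_sum = 3361 + 3206 + 2793 + 2743 = 12103

12103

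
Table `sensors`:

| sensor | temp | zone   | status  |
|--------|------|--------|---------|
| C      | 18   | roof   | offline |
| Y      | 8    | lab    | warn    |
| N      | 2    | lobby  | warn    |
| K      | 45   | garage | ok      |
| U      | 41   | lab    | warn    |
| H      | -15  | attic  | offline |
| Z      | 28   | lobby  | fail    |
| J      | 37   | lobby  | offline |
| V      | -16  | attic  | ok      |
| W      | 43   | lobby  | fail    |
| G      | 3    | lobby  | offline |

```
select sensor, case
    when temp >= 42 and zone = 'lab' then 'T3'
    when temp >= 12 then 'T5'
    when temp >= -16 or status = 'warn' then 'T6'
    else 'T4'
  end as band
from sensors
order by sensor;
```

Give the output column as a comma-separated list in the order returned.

T5, T6, T6, T5, T5, T6, T5, T6, T5, T6, T5

sensor=C: temp >= 12 → T5
sensor=G: temp >= -16 or status = 'warn' → T6
sensor=H: temp >= -16 or status = 'warn' → T6
sensor=J: temp >= 12 → T5
sensor=K: temp >= 12 → T5
sensor=N: temp >= -16 or status = 'warn' → T6
sensor=U: temp >= 12 → T5
sensor=V: temp >= -16 or status = 'warn' → T6
sensor=W: temp >= 12 → T5
sensor=Y: temp >= -16 or status = 'warn' → T6
sensor=Z: temp >= 12 → T5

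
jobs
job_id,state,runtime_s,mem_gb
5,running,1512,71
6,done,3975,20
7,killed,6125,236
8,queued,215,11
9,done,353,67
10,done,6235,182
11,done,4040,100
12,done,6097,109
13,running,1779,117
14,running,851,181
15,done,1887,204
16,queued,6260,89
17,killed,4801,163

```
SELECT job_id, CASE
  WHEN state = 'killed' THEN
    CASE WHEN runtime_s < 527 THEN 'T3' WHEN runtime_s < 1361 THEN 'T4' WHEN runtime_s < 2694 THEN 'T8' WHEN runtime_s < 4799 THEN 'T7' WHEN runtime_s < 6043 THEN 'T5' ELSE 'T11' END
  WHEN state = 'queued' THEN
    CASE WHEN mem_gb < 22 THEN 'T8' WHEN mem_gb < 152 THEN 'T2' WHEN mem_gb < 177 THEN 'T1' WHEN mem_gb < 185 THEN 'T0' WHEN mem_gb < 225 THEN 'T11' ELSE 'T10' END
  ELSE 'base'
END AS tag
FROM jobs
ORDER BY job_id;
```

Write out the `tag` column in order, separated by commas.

base, base, T11, T8, base, base, base, base, base, base, base, T2, T5

job_id=5: state='running' → outer ELSE → base
job_id=6: state='done' → outer ELSE → base
job_id=7: state='killed' → inner[ELSE] → T11
job_id=8: state='queued' → inner[mem_gb < 22] → T8
job_id=9: state='done' → outer ELSE → base
job_id=10: state='done' → outer ELSE → base
job_id=11: state='done' → outer ELSE → base
job_id=12: state='done' → outer ELSE → base
job_id=13: state='running' → outer ELSE → base
job_id=14: state='running' → outer ELSE → base
job_id=15: state='done' → outer ELSE → base
job_id=16: state='queued' → inner[mem_gb < 152] → T2
job_id=17: state='killed' → inner[runtime_s < 6043] → T5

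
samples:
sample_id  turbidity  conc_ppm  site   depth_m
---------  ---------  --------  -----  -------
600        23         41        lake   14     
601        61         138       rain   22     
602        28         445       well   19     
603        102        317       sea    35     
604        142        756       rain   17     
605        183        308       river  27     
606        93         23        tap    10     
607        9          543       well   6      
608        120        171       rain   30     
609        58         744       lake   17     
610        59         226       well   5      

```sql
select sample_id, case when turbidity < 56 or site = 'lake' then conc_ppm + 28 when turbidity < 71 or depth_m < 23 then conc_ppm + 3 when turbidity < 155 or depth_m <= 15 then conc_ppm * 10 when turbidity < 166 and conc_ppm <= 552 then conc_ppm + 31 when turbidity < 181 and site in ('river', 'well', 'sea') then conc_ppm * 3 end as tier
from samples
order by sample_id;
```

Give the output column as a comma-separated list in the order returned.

sample_id=600: turbidity < 56 or site = 'lake' → 69
sample_id=601: turbidity < 71 or depth_m < 23 → 141
sample_id=602: turbidity < 56 or site = 'lake' → 473
sample_id=603: turbidity < 155 or depth_m <= 15 → 3170
sample_id=604: turbidity < 71 or depth_m < 23 → 759
sample_id=605: (no match → NULL) → NULL
sample_id=606: turbidity < 71 or depth_m < 23 → 26
sample_id=607: turbidity < 56 or site = 'lake' → 571
sample_id=608: turbidity < 155 or depth_m <= 15 → 1710
sample_id=609: turbidity < 56 or site = 'lake' → 772
sample_id=610: turbidity < 71 or depth_m < 23 → 229

69, 141, 473, 3170, 759, NULL, 26, 571, 1710, 772, 229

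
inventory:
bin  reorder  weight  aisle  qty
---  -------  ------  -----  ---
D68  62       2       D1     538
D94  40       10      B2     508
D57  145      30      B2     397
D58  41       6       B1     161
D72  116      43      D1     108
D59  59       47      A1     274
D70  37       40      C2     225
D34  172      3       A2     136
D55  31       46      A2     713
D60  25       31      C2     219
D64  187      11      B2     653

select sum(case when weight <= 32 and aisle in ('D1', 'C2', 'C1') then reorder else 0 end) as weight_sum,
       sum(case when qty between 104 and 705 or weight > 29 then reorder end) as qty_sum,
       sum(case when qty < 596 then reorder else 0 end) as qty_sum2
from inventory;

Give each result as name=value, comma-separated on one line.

weight_sum=87, qty_sum=915, qty_sum2=697

[weight_sum: weight <= 32 and aisle in ('D1', 'C2', 'C1')]
bin=D68: ✓ → 62
bin=D94: ✗
bin=D57: ✗
bin=D58: ✗
bin=D72: ✗
bin=D59: ✗
bin=D70: ✗
bin=D34: ✗
bin=D55: ✗
bin=D60: ✓ → 25
bin=D64: ✗
weight_sum = 62 + 25 = 87
—
[qty_sum: qty between 104 and 705 or weight > 29]
bin=D68: ✓ → 62
bin=D94: ✓ → 40
bin=D57: ✓ → 145
bin=D58: ✓ → 41
bin=D72: ✓ → 116
bin=D59: ✓ → 59
bin=D70: ✓ → 37
bin=D34: ✓ → 172
bin=D55: ✓ → 31
bin=D60: ✓ → 25
bin=D64: ✓ → 187
qty_sum = 62 + 40 + 145 + 41 + 116 + 59 + 37 + 172 + 31 + 25 + 187 = 915
—
[qty_sum2: qty < 596]
bin=D68: ✓ → 62
bin=D94: ✓ → 40
bin=D57: ✓ → 145
bin=D58: ✓ → 41
bin=D72: ✓ → 116
bin=D59: ✓ → 59
bin=D70: ✓ → 37
bin=D34: ✓ → 172
bin=D55: ✗
bin=D60: ✓ → 25
bin=D64: ✗
qty_sum2 = 62 + 40 + 145 + 41 + 116 + 59 + 37 + 172 + 25 = 697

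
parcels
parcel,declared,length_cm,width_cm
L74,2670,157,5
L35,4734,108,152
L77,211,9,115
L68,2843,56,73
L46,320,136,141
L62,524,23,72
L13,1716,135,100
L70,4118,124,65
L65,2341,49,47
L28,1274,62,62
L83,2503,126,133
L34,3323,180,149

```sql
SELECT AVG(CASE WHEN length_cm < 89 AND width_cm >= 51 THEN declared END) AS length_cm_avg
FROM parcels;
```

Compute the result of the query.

parcel=L74: ✗
parcel=L35: ✗
parcel=L77: ✓ → 211
parcel=L68: ✓ → 2843
parcel=L46: ✗
parcel=L62: ✓ → 524
parcel=L13: ✗
parcel=L70: ✗
parcel=L65: ✗
parcel=L28: ✓ → 1274
parcel=L83: ✗
parcel=L34: ✗
length_cm_avg = (211 + 2843 + 524 + 1274) / 4 = 1213

1213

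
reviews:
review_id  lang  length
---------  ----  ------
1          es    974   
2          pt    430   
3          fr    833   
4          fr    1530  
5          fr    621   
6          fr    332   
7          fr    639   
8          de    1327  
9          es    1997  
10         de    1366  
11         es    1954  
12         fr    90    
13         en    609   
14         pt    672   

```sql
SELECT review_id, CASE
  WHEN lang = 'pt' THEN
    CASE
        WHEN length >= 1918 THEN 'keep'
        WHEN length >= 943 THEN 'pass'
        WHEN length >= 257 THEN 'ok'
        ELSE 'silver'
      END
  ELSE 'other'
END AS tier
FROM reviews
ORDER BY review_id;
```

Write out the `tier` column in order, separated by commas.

review_id=1: lang='es' → outer ELSE → other
review_id=2: lang='pt' → inner[length >= 257] → ok
review_id=3: lang='fr' → outer ELSE → other
review_id=4: lang='fr' → outer ELSE → other
review_id=5: lang='fr' → outer ELSE → other
review_id=6: lang='fr' → outer ELSE → other
review_id=7: lang='fr' → outer ELSE → other
review_id=8: lang='de' → outer ELSE → other
review_id=9: lang='es' → outer ELSE → other
review_id=10: lang='de' → outer ELSE → other
review_id=11: lang='es' → outer ELSE → other
review_id=12: lang='fr' → outer ELSE → other
review_id=13: lang='en' → outer ELSE → other
review_id=14: lang='pt' → inner[length >= 257] → ok

other, ok, other, other, other, other, other, other, other, other, other, other, other, ok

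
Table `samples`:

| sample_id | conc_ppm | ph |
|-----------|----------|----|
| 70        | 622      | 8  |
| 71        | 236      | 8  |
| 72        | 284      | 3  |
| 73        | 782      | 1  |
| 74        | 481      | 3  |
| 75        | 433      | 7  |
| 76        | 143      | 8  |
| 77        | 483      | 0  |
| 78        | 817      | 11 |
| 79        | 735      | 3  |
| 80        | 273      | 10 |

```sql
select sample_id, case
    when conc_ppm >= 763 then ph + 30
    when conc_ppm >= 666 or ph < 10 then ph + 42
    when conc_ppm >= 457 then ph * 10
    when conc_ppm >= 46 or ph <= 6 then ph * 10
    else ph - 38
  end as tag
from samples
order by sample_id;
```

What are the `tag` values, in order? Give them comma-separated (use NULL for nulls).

50, 50, 45, 31, 45, 49, 50, 42, 41, 45, 100

sample_id=70: conc_ppm >= 666 or ph < 10 → 50
sample_id=71: conc_ppm >= 666 or ph < 10 → 50
sample_id=72: conc_ppm >= 666 or ph < 10 → 45
sample_id=73: conc_ppm >= 763 → 31
sample_id=74: conc_ppm >= 666 or ph < 10 → 45
sample_id=75: conc_ppm >= 666 or ph < 10 → 49
sample_id=76: conc_ppm >= 666 or ph < 10 → 50
sample_id=77: conc_ppm >= 666 or ph < 10 → 42
sample_id=78: conc_ppm >= 763 → 41
sample_id=79: conc_ppm >= 666 or ph < 10 → 45
sample_id=80: conc_ppm >= 46 or ph <= 6 → 100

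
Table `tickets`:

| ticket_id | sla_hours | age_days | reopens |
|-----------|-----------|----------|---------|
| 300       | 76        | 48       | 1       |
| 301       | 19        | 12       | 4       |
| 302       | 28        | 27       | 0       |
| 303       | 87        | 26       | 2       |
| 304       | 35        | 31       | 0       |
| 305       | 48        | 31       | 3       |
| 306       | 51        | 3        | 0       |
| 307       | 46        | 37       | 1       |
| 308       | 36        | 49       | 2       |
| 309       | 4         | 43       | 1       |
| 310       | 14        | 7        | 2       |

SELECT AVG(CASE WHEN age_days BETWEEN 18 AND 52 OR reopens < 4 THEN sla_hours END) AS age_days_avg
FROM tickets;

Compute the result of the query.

42.5

ticket_id=300: ✓ → 76
ticket_id=301: ✗
ticket_id=302: ✓ → 28
ticket_id=303: ✓ → 87
ticket_id=304: ✓ → 35
ticket_id=305: ✓ → 48
ticket_id=306: ✓ → 51
ticket_id=307: ✓ → 46
ticket_id=308: ✓ → 36
ticket_id=309: ✓ → 4
ticket_id=310: ✓ → 14
age_days_avg = (76 + 28 + 87 + 35 + 48 + 51 + 46 + 36 + 4 + 14) / 10 = 42.5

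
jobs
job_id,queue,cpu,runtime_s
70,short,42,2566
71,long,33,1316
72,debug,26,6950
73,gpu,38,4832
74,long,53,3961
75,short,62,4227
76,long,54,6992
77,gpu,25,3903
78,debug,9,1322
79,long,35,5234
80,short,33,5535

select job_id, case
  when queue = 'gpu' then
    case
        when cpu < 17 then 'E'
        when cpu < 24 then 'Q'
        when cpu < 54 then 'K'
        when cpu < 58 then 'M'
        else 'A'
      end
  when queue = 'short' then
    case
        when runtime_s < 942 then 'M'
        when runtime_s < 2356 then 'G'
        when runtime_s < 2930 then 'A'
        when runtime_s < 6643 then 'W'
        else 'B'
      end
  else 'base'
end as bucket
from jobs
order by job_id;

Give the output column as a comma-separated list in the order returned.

job_id=70: queue='short' → inner[runtime_s < 2930] → A
job_id=71: queue='long' → outer ELSE → base
job_id=72: queue='debug' → outer ELSE → base
job_id=73: queue='gpu' → inner[cpu < 54] → K
job_id=74: queue='long' → outer ELSE → base
job_id=75: queue='short' → inner[runtime_s < 6643] → W
job_id=76: queue='long' → outer ELSE → base
job_id=77: queue='gpu' → inner[cpu < 54] → K
job_id=78: queue='debug' → outer ELSE → base
job_id=79: queue='long' → outer ELSE → base
job_id=80: queue='short' → inner[runtime_s < 6643] → W

A, base, base, K, base, W, base, K, base, base, W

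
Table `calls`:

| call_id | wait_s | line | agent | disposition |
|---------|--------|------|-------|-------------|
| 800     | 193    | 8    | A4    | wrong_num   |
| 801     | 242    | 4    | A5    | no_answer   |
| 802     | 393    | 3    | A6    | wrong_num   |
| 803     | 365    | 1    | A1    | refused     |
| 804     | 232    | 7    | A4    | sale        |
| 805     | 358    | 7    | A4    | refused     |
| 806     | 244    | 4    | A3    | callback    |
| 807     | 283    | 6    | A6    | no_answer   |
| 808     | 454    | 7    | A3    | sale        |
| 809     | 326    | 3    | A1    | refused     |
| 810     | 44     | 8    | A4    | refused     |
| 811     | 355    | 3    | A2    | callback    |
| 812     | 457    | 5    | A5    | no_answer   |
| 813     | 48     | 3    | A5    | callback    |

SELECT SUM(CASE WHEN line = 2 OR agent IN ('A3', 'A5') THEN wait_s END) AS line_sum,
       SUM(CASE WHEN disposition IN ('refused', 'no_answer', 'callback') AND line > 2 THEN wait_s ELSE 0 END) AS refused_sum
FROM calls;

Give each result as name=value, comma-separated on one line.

line_sum=1445, refused_sum=2357

[line_sum: line = 2 OR agent IN ('A3', 'A5')]
call_id=800: ✗
call_id=801: ✓ → 242
call_id=802: ✗
call_id=803: ✗
call_id=804: ✗
call_id=805: ✗
call_id=806: ✓ → 244
call_id=807: ✗
call_id=808: ✓ → 454
call_id=809: ✗
call_id=810: ✗
call_id=811: ✗
call_id=812: ✓ → 457
call_id=813: ✓ → 48
line_sum = 242 + 244 + 454 + 457 + 48 = 1445
—
[refused_sum: disposition IN ('refused', 'no_answer', 'callback') AND line > 2]
call_id=800: ✗
call_id=801: ✓ → 242
call_id=802: ✗
call_id=803: ✗
call_id=804: ✗
call_id=805: ✓ → 358
call_id=806: ✓ → 244
call_id=807: ✓ → 283
call_id=808: ✗
call_id=809: ✓ → 326
call_id=810: ✓ → 44
call_id=811: ✓ → 355
call_id=812: ✓ → 457
call_id=813: ✓ → 48
refused_sum = 242 + 358 + 244 + 283 + 326 + 44 + 355 + 457 + 48 = 2357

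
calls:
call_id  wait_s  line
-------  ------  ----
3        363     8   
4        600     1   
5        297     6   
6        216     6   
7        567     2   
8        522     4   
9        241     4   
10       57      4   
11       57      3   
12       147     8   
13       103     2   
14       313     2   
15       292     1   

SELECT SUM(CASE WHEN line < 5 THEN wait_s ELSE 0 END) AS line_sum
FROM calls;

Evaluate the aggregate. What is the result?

call_id=3: ✗
call_id=4: ✓ → 600
call_id=5: ✗
call_id=6: ✗
call_id=7: ✓ → 567
call_id=8: ✓ → 522
call_id=9: ✓ → 241
call_id=10: ✓ → 57
call_id=11: ✓ → 57
call_id=12: ✗
call_id=13: ✓ → 103
call_id=14: ✓ → 313
call_id=15: ✓ → 292
line_sum = 600 + 567 + 522 + 241 + 57 + 57 + 103 + 313 + 292 = 2752

2752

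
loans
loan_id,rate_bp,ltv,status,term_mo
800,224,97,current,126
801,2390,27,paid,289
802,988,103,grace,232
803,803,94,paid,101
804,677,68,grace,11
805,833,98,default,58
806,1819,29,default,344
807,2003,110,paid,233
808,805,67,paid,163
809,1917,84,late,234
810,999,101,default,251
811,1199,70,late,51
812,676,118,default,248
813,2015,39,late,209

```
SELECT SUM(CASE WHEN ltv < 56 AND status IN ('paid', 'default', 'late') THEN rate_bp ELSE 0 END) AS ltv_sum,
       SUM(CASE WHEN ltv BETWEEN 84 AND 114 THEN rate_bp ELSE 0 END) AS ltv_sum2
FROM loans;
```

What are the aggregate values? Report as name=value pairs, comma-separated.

[ltv_sum: ltv < 56 AND status IN ('paid', 'default', 'late')]
loan_id=800: ✗
loan_id=801: ✓ → 2390
loan_id=802: ✗
loan_id=803: ✗
loan_id=804: ✗
loan_id=805: ✗
loan_id=806: ✓ → 1819
loan_id=807: ✗
loan_id=808: ✗
loan_id=809: ✗
loan_id=810: ✗
loan_id=811: ✗
loan_id=812: ✗
loan_id=813: ✓ → 2015
ltv_sum = 2390 + 1819 + 2015 = 6224
—
[ltv_sum2: ltv BETWEEN 84 AND 114]
loan_id=800: ✓ → 224
loan_id=801: ✗
loan_id=802: ✓ → 988
loan_id=803: ✓ → 803
loan_id=804: ✗
loan_id=805: ✓ → 833
loan_id=806: ✗
loan_id=807: ✓ → 2003
loan_id=808: ✗
loan_id=809: ✓ → 1917
loan_id=810: ✓ → 999
loan_id=811: ✗
loan_id=812: ✗
loan_id=813: ✗
ltv_sum2 = 224 + 988 + 803 + 833 + 2003 + 1917 + 999 = 7767

ltv_sum=6224, ltv_sum2=7767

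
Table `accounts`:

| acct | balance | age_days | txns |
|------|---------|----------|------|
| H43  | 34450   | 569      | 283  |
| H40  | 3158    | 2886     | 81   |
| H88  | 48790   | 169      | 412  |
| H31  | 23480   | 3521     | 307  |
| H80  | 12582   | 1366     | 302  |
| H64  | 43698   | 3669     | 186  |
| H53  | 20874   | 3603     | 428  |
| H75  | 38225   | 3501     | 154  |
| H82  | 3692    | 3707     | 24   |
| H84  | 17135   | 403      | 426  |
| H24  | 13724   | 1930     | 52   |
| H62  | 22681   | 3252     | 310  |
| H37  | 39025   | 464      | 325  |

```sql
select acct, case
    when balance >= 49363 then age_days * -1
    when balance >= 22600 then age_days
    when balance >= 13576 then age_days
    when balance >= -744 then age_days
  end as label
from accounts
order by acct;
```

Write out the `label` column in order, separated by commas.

1930, 3521, 464, 2886, 569, 3603, 3252, 3669, 3501, 1366, 3707, 403, 169

acct=H24: balance >= 13576 → 1930
acct=H31: balance >= 22600 → 3521
acct=H37: balance >= 22600 → 464
acct=H40: balance >= -744 → 2886
acct=H43: balance >= 22600 → 569
acct=H53: balance >= 13576 → 3603
acct=H62: balance >= 22600 → 3252
acct=H64: balance >= 22600 → 3669
acct=H75: balance >= 22600 → 3501
acct=H80: balance >= -744 → 1366
acct=H82: balance >= -744 → 3707
acct=H84: balance >= 13576 → 403
acct=H88: balance >= 22600 → 169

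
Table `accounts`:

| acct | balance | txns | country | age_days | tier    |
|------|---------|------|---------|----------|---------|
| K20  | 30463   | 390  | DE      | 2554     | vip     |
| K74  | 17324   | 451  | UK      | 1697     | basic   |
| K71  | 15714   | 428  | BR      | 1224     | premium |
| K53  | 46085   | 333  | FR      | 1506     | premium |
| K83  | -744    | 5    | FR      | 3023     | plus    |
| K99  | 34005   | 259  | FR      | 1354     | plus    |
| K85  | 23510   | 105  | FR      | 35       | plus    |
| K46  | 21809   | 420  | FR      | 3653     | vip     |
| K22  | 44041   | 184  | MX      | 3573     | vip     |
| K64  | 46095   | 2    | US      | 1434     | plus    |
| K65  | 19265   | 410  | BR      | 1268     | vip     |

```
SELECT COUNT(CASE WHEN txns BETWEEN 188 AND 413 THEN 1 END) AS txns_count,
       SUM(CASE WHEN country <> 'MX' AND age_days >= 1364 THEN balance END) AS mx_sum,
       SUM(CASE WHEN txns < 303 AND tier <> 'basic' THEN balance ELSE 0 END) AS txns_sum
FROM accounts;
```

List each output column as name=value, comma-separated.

[txns_count: txns BETWEEN 188 AND 413]
acct=K20: ✓ → 1
acct=K74: ✗
acct=K71: ✗
acct=K53: ✓ → 1
acct=K83: ✗
acct=K99: ✓ → 1
acct=K85: ✗
acct=K46: ✗
acct=K22: ✗
acct=K64: ✗
acct=K65: ✓ → 1
txns_count = COUNT(1, 1, 1, 1) = 4
—
[mx_sum: country <> 'MX' AND age_days >= 1364]
acct=K20: ✓ → 30463
acct=K74: ✓ → 17324
acct=K71: ✗
acct=K53: ✓ → 46085
acct=K83: ✓ → -744
acct=K99: ✗
acct=K85: ✗
acct=K46: ✓ → 21809
acct=K22: ✗
acct=K64: ✓ → 46095
acct=K65: ✗
mx_sum = 30463 + 17324 + 46085 + -744 + 21809 + 46095 = 161032
—
[txns_sum: txns < 303 AND tier <> 'basic']
acct=K20: ✗
acct=K74: ✗
acct=K71: ✗
acct=K53: ✗
acct=K83: ✓ → -744
acct=K99: ✓ → 34005
acct=K85: ✓ → 23510
acct=K46: ✗
acct=K22: ✓ → 44041
acct=K64: ✓ → 46095
acct=K65: ✗
txns_sum = -744 + 34005 + 23510 + 44041 + 46095 = 146907

txns_count=4, mx_sum=161032, txns_sum=146907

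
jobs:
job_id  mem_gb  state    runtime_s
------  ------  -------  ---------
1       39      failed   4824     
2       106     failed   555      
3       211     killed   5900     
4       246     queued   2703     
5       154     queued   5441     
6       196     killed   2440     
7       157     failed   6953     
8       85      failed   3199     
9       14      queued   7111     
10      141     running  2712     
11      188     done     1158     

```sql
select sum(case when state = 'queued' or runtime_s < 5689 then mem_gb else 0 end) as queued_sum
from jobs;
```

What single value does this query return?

1169

job_id=1: ✓ → 39
job_id=2: ✓ → 106
job_id=3: ✗
job_id=4: ✓ → 246
job_id=5: ✓ → 154
job_id=6: ✓ → 196
job_id=7: ✗
job_id=8: ✓ → 85
job_id=9: ✓ → 14
job_id=10: ✓ → 141
job_id=11: ✓ → 188
queued_sum = 39 + 106 + 246 + 154 + 196 + 85 + 14 + 141 + 188 = 1169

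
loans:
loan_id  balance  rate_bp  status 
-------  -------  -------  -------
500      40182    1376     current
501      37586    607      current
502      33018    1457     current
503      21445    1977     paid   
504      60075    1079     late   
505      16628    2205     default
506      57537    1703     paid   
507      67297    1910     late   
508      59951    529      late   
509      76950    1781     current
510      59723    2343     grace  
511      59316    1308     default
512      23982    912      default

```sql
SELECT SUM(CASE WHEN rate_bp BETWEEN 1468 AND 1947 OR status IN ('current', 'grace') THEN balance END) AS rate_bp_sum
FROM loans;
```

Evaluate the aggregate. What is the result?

372293

loan_id=500: ✓ → 40182
loan_id=501: ✓ → 37586
loan_id=502: ✓ → 33018
loan_id=503: ✗
loan_id=504: ✗
loan_id=505: ✗
loan_id=506: ✓ → 57537
loan_id=507: ✓ → 67297
loan_id=508: ✗
loan_id=509: ✓ → 76950
loan_id=510: ✓ → 59723
loan_id=511: ✗
loan_id=512: ✗
rate_bp_sum = 40182 + 37586 + 33018 + 57537 + 67297 + 76950 + 59723 = 372293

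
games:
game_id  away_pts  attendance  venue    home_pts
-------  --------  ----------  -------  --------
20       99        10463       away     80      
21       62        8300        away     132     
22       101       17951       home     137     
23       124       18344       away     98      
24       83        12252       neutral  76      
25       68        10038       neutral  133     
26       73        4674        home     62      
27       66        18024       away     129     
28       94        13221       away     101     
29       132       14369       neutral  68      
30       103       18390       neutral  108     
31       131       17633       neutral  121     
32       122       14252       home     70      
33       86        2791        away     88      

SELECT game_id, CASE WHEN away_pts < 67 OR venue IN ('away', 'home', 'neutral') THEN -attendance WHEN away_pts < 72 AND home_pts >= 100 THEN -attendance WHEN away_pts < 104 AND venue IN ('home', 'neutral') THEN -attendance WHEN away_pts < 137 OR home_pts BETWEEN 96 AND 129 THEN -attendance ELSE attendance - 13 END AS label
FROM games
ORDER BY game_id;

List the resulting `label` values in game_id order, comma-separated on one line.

-10463, -8300, -17951, -18344, -12252, -10038, -4674, -18024, -13221, -14369, -18390, -17633, -14252, -2791

game_id=20: away_pts < 67 OR venue IN ('away', 'home', 'neutral') → -10463
game_id=21: away_pts < 67 OR venue IN ('away', 'home', 'neutral') → -8300
game_id=22: away_pts < 67 OR venue IN ('away', 'home', 'neutral') → -17951
game_id=23: away_pts < 67 OR venue IN ('away', 'home', 'neutral') → -18344
game_id=24: away_pts < 67 OR venue IN ('away', 'home', 'neutral') → -12252
game_id=25: away_pts < 67 OR venue IN ('away', 'home', 'neutral') → -10038
game_id=26: away_pts < 67 OR venue IN ('away', 'home', 'neutral') → -4674
game_id=27: away_pts < 67 OR venue IN ('away', 'home', 'neutral') → -18024
game_id=28: away_pts < 67 OR venue IN ('away', 'home', 'neutral') → -13221
game_id=29: away_pts < 67 OR venue IN ('away', 'home', 'neutral') → -14369
game_id=30: away_pts < 67 OR venue IN ('away', 'home', 'neutral') → -18390
game_id=31: away_pts < 67 OR venue IN ('away', 'home', 'neutral') → -17633
game_id=32: away_pts < 67 OR venue IN ('away', 'home', 'neutral') → -14252
game_id=33: away_pts < 67 OR venue IN ('away', 'home', 'neutral') → -2791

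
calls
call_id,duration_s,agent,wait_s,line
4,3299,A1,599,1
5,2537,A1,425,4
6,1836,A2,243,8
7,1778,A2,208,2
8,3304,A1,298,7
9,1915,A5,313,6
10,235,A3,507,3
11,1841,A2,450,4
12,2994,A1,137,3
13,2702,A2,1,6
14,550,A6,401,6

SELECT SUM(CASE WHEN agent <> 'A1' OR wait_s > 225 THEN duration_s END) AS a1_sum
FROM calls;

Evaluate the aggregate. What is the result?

19997

call_id=4: ✓ → 3299
call_id=5: ✓ → 2537
call_id=6: ✓ → 1836
call_id=7: ✓ → 1778
call_id=8: ✓ → 3304
call_id=9: ✓ → 1915
call_id=10: ✓ → 235
call_id=11: ✓ → 1841
call_id=12: ✗
call_id=13: ✓ → 2702
call_id=14: ✓ → 550
a1_sum = 3299 + 2537 + 1836 + 1778 + 3304 + 1915 + 235 + 1841 + 2702 + 550 = 19997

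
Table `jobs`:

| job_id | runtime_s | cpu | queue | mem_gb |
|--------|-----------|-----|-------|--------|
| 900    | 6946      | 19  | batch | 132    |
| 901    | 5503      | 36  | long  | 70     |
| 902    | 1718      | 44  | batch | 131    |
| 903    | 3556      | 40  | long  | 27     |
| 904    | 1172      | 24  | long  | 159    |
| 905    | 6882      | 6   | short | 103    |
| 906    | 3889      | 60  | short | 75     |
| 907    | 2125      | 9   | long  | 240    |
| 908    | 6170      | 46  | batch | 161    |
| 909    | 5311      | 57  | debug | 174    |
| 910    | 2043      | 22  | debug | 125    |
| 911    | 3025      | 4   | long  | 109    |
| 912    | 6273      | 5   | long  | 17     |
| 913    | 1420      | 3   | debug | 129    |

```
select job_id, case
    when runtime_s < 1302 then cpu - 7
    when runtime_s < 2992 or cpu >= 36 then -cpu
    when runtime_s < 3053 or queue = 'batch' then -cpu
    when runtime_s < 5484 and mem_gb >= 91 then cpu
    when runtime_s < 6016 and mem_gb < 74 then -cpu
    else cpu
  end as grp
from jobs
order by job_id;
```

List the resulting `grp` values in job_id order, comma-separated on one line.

job_id=900: runtime_s < 3053 or queue = 'batch' → -19
job_id=901: runtime_s < 2992 or cpu >= 36 → -36
job_id=902: runtime_s < 2992 or cpu >= 36 → -44
job_id=903: runtime_s < 2992 or cpu >= 36 → -40
job_id=904: runtime_s < 1302 → 17
job_id=905: ELSE → 6
job_id=906: runtime_s < 2992 or cpu >= 36 → -60
job_id=907: runtime_s < 2992 or cpu >= 36 → -9
job_id=908: runtime_s < 2992 or cpu >= 36 → -46
job_id=909: runtime_s < 2992 or cpu >= 36 → -57
job_id=910: runtime_s < 2992 or cpu >= 36 → -22
job_id=911: runtime_s < 3053 or queue = 'batch' → -4
job_id=912: ELSE → 5
job_id=913: runtime_s < 2992 or cpu >= 36 → -3

-19, -36, -44, -40, 17, 6, -60, -9, -46, -57, -22, -4, 5, -3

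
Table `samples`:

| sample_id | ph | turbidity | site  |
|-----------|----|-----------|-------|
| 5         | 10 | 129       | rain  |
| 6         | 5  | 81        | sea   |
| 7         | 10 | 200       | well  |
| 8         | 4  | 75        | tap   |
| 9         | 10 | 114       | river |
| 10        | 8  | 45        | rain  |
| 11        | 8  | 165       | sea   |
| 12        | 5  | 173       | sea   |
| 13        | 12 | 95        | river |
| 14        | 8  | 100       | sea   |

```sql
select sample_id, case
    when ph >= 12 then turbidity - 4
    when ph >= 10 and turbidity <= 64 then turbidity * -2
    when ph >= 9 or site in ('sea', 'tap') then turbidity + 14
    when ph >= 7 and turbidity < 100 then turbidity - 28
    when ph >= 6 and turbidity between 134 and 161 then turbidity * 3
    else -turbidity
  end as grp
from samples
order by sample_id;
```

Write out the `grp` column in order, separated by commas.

sample_id=5: ph >= 9 or site in ('sea', 'tap') → 143
sample_id=6: ph >= 9 or site in ('sea', 'tap') → 95
sample_id=7: ph >= 9 or site in ('sea', 'tap') → 214
sample_id=8: ph >= 9 or site in ('sea', 'tap') → 89
sample_id=9: ph >= 9 or site in ('sea', 'tap') → 128
sample_id=10: ph >= 7 and turbidity < 100 → 17
sample_id=11: ph >= 9 or site in ('sea', 'tap') → 179
sample_id=12: ph >= 9 or site in ('sea', 'tap') → 187
sample_id=13: ph >= 12 → 91
sample_id=14: ph >= 9 or site in ('sea', 'tap') → 114

143, 95, 214, 89, 128, 17, 179, 187, 91, 114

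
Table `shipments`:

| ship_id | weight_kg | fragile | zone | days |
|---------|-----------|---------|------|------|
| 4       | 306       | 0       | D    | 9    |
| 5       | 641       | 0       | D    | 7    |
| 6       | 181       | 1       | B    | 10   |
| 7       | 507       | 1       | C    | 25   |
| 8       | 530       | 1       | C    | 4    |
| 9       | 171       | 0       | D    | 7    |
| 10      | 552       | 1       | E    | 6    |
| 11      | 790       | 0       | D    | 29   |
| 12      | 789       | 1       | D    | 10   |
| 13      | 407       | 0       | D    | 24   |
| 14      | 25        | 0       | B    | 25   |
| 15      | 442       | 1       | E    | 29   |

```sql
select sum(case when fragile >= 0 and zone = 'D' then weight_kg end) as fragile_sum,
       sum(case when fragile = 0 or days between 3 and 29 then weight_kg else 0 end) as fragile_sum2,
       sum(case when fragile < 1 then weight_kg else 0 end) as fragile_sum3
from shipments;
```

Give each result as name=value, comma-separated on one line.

[fragile_sum: fragile >= 0 and zone = 'D']
ship_id=4: ✓ → 306
ship_id=5: ✓ → 641
ship_id=6: ✗
ship_id=7: ✗
ship_id=8: ✗
ship_id=9: ✓ → 171
ship_id=10: ✗
ship_id=11: ✓ → 790
ship_id=12: ✓ → 789
ship_id=13: ✓ → 407
ship_id=14: ✗
ship_id=15: ✗
fragile_sum = 306 + 641 + 171 + 790 + 789 + 407 = 3104
—
[fragile_sum2: fragile = 0 or days between 3 and 29]
ship_id=4: ✓ → 306
ship_id=5: ✓ → 641
ship_id=6: ✓ → 181
ship_id=7: ✓ → 507
ship_id=8: ✓ → 530
ship_id=9: ✓ → 171
ship_id=10: ✓ → 552
ship_id=11: ✓ → 790
ship_id=12: ✓ → 789
ship_id=13: ✓ → 407
ship_id=14: ✓ → 25
ship_id=15: ✓ → 442
fragile_sum2 = 306 + 641 + 181 + 507 + 530 + 171 + 552 + 790 + 789 + 407 + 25 + 442 = 5341
—
[fragile_sum3: fragile < 1]
ship_id=4: ✓ → 306
ship_id=5: ✓ → 641
ship_id=6: ✗
ship_id=7: ✗
ship_id=8: ✗
ship_id=9: ✓ → 171
ship_id=10: ✗
ship_id=11: ✓ → 790
ship_id=12: ✗
ship_id=13: ✓ → 407
ship_id=14: ✓ → 25
ship_id=15: ✗
fragile_sum3 = 306 + 641 + 171 + 790 + 407 + 25 = 2340

fragile_sum=3104, fragile_sum2=5341, fragile_sum3=2340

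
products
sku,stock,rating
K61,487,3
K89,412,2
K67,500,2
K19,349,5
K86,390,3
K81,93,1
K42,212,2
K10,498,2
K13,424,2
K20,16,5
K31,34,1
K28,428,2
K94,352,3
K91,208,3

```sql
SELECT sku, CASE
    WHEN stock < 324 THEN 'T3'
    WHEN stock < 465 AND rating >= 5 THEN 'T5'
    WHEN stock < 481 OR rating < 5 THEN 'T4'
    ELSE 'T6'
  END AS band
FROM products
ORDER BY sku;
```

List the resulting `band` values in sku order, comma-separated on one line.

sku=K10: stock < 481 OR rating < 5 → T4
sku=K13: stock < 481 OR rating < 5 → T4
sku=K19: stock < 465 AND rating >= 5 → T5
sku=K20: stock < 324 → T3
sku=K28: stock < 481 OR rating < 5 → T4
sku=K31: stock < 324 → T3
sku=K42: stock < 324 → T3
sku=K61: stock < 481 OR rating < 5 → T4
sku=K67: stock < 481 OR rating < 5 → T4
sku=K81: stock < 324 → T3
sku=K86: stock < 481 OR rating < 5 → T4
sku=K89: stock < 481 OR rating < 5 → T4
sku=K91: stock < 324 → T3
sku=K94: stock < 481 OR rating < 5 → T4

T4, T4, T5, T3, T4, T3, T3, T4, T4, T3, T4, T4, T3, T4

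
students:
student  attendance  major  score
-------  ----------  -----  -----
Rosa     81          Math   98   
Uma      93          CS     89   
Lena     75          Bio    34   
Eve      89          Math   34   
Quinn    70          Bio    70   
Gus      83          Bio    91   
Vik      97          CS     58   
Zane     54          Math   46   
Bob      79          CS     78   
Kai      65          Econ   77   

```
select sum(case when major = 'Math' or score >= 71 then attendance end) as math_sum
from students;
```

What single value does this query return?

544

student=Rosa: ✓ → 81
student=Uma: ✓ → 93
student=Lena: ✗
student=Eve: ✓ → 89
student=Quinn: ✗
student=Gus: ✓ → 83
student=Vik: ✗
student=Zane: ✓ → 54
student=Bob: ✓ → 79
student=Kai: ✓ → 65
math_sum = 81 + 93 + 89 + 83 + 54 + 79 + 65 = 544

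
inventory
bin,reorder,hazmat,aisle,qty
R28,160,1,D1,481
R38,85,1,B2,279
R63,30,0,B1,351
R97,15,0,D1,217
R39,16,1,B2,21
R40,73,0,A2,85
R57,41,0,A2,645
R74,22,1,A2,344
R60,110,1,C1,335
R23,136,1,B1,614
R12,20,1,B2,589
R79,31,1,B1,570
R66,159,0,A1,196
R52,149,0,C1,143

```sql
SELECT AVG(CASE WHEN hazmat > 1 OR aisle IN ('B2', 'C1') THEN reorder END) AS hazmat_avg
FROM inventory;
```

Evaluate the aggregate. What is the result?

76

bin=R28: ✗
bin=R38: ✓ → 85
bin=R63: ✗
bin=R97: ✗
bin=R39: ✓ → 16
bin=R40: ✗
bin=R57: ✗
bin=R74: ✗
bin=R60: ✓ → 110
bin=R23: ✗
bin=R12: ✓ → 20
bin=R79: ✗
bin=R66: ✗
bin=R52: ✓ → 149
hazmat_avg = (85 + 16 + 110 + 20 + 149) / 5 = 76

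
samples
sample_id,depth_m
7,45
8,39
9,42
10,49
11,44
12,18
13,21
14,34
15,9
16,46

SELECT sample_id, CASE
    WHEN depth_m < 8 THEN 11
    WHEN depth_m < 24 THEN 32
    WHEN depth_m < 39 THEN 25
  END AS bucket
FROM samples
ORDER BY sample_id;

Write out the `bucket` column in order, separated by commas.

NULL, NULL, NULL, NULL, NULL, 32, 32, 25, 32, NULL

sample_id=7: (no match → NULL) → NULL
sample_id=8: (no match → NULL) → NULL
sample_id=9: (no match → NULL) → NULL
sample_id=10: (no match → NULL) → NULL
sample_id=11: (no match → NULL) → NULL
sample_id=12: depth_m < 24 → 32
sample_id=13: depth_m < 24 → 32
sample_id=14: depth_m < 39 → 25
sample_id=15: depth_m < 24 → 32
sample_id=16: (no match → NULL) → NULL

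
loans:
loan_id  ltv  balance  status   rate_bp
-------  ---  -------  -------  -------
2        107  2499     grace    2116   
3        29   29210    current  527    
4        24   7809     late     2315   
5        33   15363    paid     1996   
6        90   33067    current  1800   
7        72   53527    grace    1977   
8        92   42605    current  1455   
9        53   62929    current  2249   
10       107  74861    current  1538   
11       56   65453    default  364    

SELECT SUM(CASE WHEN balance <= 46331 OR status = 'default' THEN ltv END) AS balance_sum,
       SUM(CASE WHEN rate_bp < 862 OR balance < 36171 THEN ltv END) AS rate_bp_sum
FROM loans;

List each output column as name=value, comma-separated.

[balance_sum: balance <= 46331 OR status = 'default']
loan_id=2: ✓ → 107
loan_id=3: ✓ → 29
loan_id=4: ✓ → 24
loan_id=5: ✓ → 33
loan_id=6: ✓ → 90
loan_id=7: ✗
loan_id=8: ✓ → 92
loan_id=9: ✗
loan_id=10: ✗
loan_id=11: ✓ → 56
balance_sum = 107 + 29 + 24 + 33 + 90 + 92 + 56 = 431
—
[rate_bp_sum: rate_bp < 862 OR balance < 36171]
loan_id=2: ✓ → 107
loan_id=3: ✓ → 29
loan_id=4: ✓ → 24
loan_id=5: ✓ → 33
loan_id=6: ✓ → 90
loan_id=7: ✗
loan_id=8: ✗
loan_id=9: ✗
loan_id=10: ✗
loan_id=11: ✓ → 56
rate_bp_sum = 107 + 29 + 24 + 33 + 90 + 56 = 339

balance_sum=431, rate_bp_sum=339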